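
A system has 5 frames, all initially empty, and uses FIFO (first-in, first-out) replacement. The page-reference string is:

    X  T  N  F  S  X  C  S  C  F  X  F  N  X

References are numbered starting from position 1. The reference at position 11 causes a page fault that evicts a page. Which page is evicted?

pos 1: X: fault, frames {X}
pos 2: T: fault, frames {X,T}
pos 3: N: fault, frames {X,T,N}
pos 4: F: fault, frames {X,T,N,F}
pos 5: S: fault, frames {X,T,N,F,S}
pos 6: X: hit
pos 7: C: fault, evict X, frames {T,N,F,S,C}
pos 8: S: hit
pos 9: C: hit
pos 10: F: hit
pos 11: X: fault, evict T, frames {N,F,S,C,X}
At position 11, page T is evicted.

T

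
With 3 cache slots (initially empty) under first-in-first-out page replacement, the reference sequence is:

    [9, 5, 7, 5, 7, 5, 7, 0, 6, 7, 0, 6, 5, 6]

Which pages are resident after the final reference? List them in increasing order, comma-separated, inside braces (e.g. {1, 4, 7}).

9 -> miss, frames (9)
5 -> miss, frames (9 5)
7 -> miss, frames (9 5 7)
5 -> hit
7 -> hit
5 -> hit
7 -> hit
0 -> miss, evict 9, frames (5 7 0)
6 -> miss, evict 5, frames (7 0 6)
7 -> hit
0 -> hit
6 -> hit
5 -> miss, evict 7, frames (0 6 5)
6 -> hit

{0, 5, 6}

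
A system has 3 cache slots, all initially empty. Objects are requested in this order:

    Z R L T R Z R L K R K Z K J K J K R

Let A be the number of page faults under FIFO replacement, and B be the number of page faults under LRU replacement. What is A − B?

Under FIFO: F F F F . F F F F . . F . F . . . F → 11 faults.
Under LRU: F F F F . F . F F . . F . F . . . F → 10 faults.
A − B = 11 − 10 = 1.

1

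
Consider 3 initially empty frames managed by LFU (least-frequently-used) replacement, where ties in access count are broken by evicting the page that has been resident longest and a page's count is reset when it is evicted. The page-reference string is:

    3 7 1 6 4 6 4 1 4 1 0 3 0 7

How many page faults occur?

3 → miss, frames (3)
7 → miss, frames (3 7)
1 → miss, frames (3 7 1)
6 → miss, evict 3, frames (7 1 6)
4 → miss, evict 7, frames (1 6 4)
6 → hit
4 → hit
1 → hit
4 → hit
1 → hit
0 → miss, evict 6, frames (1 4 0)
3 → miss, evict 0, frames (1 4 3)
0 → miss, evict 3, frames (1 4 0)
7 → miss, evict 0, frames (1 4 7)
Page faults: 9.

9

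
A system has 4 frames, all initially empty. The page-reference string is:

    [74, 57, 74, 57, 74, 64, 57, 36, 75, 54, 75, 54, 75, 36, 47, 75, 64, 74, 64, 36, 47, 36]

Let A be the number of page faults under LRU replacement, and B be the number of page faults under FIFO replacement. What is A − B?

Under LRU: F F . . . F . F F F . . . . F . F F . F F . → 11 faults.
Under FIFO: F F . . . F . F F F . . . . F . F F . F . . → 10 faults.
A − B = 11 − 10 = 1.

1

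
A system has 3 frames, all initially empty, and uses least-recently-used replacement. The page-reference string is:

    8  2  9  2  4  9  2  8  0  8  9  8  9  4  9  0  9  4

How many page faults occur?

9

8: fault, frames {8}
2: fault, frames {8,2}
9: fault, frames {8,2,9}
2: hit
4: fault, evict 8, frames {9,2,4}
9: hit
2: hit
8: fault, evict 4, frames {9,2,8}
0: fault, evict 9, frames {2,8,0}
8: hit
9: fault, evict 2, frames {0,8,9}
8: hit
9: hit
4: fault, evict 0, frames {8,9,4}
9: hit
0: fault, evict 8, frames {4,9,0}
9: hit
4: hit
Page faults: 9.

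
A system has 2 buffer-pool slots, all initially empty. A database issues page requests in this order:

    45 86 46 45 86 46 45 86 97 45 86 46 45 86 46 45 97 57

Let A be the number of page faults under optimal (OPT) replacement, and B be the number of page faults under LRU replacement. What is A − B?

Under OPT: F F F . F . F . F . F F . F . F F F → 12 faults.
Under LRU: F F F F F F F F F F F F F F F F F F → 18 faults.
A − B = 12 − 18 = -6.

-6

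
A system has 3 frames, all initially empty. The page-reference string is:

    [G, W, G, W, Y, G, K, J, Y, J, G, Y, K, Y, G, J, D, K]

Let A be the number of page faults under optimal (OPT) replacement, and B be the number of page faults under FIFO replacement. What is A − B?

Under OPT: F F . . F . F F . . . . F . . F F . → 8 faults.
Under FIFO: F F . . F . F F . . F F F . . F F . → 10 faults.
A − B = 8 − 10 = -2.

-2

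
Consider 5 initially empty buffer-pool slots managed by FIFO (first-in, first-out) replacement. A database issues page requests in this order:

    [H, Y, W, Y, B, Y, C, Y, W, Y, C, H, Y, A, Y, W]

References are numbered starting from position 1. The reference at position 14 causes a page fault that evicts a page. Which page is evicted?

pos 1: H -> miss, frames [H]
pos 2: Y -> miss, frames [H, Y]
pos 3: W -> miss, frames [H, Y, W]
pos 4: Y -> hit
pos 5: B -> miss, frames [H, Y, W, B]
pos 6: Y -> hit
pos 7: C -> miss, frames [H, Y, W, B, C]
pos 8: Y -> hit
pos 9: W -> hit
pos 10: Y -> hit
pos 11: C -> hit
pos 12: H -> hit
pos 13: Y -> hit
pos 14: A -> miss, evict H, frames [Y, W, B, C, A]
At position 14, page H is evicted.

H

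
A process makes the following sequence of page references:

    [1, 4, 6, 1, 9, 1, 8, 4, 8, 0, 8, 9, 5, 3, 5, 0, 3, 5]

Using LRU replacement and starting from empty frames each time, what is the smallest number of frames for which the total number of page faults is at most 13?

3

f=1: 18 faults
f=2: 14 faults
f=3: 11 faults
f=4: 11 faults
f=5: 8 faults
f=6: 8 faults
f=7: 8 faults
f=8: 8 faults
Smallest f with faults ≤ 13 is 3.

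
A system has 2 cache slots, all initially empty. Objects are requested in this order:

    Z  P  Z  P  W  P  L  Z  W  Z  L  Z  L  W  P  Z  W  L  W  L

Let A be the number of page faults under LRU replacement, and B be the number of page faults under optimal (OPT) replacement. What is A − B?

2

Under LRU: F F . . F . F F F . F . . F F F F F . . → 12 faults.
Under OPT: F F . . F . F F . . F . . F F . F F . . → 10 faults.
A − B = 12 − 10 = 2.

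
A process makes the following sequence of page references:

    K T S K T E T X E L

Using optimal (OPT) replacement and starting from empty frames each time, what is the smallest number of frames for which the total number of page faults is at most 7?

2

f=1: 10 faults
f=2: 7 faults
f=3: 6 faults
f=4: 6 faults
f=5: 6 faults
f=6: 6 faults
Smallest f with faults ≤ 7 is 2.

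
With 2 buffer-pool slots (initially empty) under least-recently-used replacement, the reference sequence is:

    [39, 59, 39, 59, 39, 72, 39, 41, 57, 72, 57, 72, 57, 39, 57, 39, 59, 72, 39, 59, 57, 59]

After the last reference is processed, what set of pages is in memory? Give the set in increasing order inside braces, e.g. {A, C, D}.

39: fault, frames [39]
59: fault, frames [39, 59]
39: hit
59: hit
39: hit
72: fault, evict 59, frames [39, 72]
39: hit
41: fault, evict 72, frames [39, 41]
57: fault, evict 39, frames [41, 57]
72: fault, evict 41, frames [57, 72]
57: hit
72: hit
57: hit
39: fault, evict 72, frames [57, 39]
57: hit
39: hit
59: fault, evict 57, frames [39, 59]
72: fault, evict 39, frames [59, 72]
39: fault, evict 59, frames [72, 39]
59: fault, evict 72, frames [39, 59]
57: fault, evict 39, frames [59, 57]
59: hit

{57, 59}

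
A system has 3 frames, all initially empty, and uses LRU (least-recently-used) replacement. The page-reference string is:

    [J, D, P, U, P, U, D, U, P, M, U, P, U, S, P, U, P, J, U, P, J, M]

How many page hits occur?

14

J -> fault, frames {J}
D -> fault, frames {J,D}
P -> fault, frames {J,D,P}
U -> fault, evict J, frames {D,P,U}
P -> hit
U -> hit
D -> hit
U -> hit
P -> hit
M -> fault, evict D, frames {U,P,M}
U -> hit
P -> hit
U -> hit
S -> fault, evict M, frames {P,U,S}
P -> hit
U -> hit
P -> hit
J -> fault, evict S, frames {U,P,J}
U -> hit
P -> hit
J -> hit
M -> fault, evict U, frames {P,J,M}
Hits: 14.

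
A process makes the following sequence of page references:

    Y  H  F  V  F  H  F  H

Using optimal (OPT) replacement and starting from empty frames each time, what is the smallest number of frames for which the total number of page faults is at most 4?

f=1: 8 faults
f=2: 5 faults
f=3: 4 faults
f=4: 4 faults
Smallest f with faults ≤ 4 is 3.

3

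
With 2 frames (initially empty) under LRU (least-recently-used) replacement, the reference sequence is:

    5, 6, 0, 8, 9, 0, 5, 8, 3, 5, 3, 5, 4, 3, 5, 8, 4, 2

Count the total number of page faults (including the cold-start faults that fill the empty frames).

16

5 → miss, frames [5]
6 → miss, frames [5, 6]
0 → miss, evict 5, frames [6, 0]
8 → miss, evict 6, frames [0, 8]
9 → miss, evict 0, frames [8, 9]
0 → miss, evict 8, frames [9, 0]
5 → miss, evict 9, frames [0, 5]
8 → miss, evict 0, frames [5, 8]
3 → miss, evict 5, frames [8, 3]
5 → miss, evict 8, frames [3, 5]
3 → hit
5 → hit
4 → miss, evict 3, frames [5, 4]
3 → miss, evict 5, frames [4, 3]
5 → miss, evict 4, frames [3, 5]
8 → miss, evict 3, frames [5, 8]
4 → miss, evict 5, frames [8, 4]
2 → miss, evict 8, frames [4, 2]
Page faults: 16.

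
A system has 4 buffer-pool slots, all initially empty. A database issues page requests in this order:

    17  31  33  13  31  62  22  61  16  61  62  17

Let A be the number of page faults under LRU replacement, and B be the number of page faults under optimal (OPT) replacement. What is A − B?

1

Under LRU: F F F F . F F F F . . F → 9 faults.
Under OPT: F F F F . F F F F . . . → 8 faults.
A − B = 9 − 8 = 1.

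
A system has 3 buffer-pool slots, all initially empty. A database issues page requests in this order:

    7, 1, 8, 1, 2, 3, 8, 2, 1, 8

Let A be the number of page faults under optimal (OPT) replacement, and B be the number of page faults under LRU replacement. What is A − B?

-1

Under OPT: F F F . F F . . F . → 6 faults.
Under LRU: F F F . F F F . F . → 7 faults.
A − B = 6 − 7 = -1.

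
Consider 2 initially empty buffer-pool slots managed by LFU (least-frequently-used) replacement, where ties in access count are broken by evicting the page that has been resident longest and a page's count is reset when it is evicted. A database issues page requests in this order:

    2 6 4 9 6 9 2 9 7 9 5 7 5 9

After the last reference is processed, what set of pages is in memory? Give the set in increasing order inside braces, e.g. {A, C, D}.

2 -> miss, frames {2}
6 -> miss, frames {2,6}
4 -> miss, evict 2, frames {6,4}
9 -> miss, evict 6, frames {4,9}
6 -> miss, evict 4, frames {9,6}
9 -> hit
2 -> miss, evict 6, frames {9,2}
9 -> hit
7 -> miss, evict 2, frames {9,7}
9 -> hit
5 -> miss, evict 7, frames {9,5}
7 -> miss, evict 5, frames {9,7}
5 -> miss, evict 7, frames {9,5}
9 -> hit

{5, 9}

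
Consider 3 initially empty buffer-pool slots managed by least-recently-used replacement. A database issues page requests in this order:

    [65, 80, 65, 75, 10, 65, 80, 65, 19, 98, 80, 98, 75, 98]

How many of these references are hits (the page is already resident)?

5

65: fault, frames (65)
80: fault, frames (65 80)
65: hit
75: fault, frames (80 65 75)
10: fault, evict 80, frames (65 75 10)
65: hit
80: fault, evict 75, frames (10 65 80)
65: hit
19: fault, evict 10, frames (80 65 19)
98: fault, evict 80, frames (65 19 98)
80: fault, evict 65, frames (19 98 80)
98: hit
75: fault, evict 19, frames (80 98 75)
98: hit
Hits: 5.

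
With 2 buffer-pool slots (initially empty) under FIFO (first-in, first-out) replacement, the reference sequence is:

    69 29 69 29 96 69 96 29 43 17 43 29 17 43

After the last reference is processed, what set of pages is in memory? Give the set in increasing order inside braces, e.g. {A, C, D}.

{29, 43}

69 → fault, frames {69}
29 → fault, frames {69,29}
69 → hit
29 → hit
96 → fault, evict 69, frames {29,96}
69 → fault, evict 29, frames {96,69}
96 → hit
29 → fault, evict 96, frames {69,29}
43 → fault, evict 69, frames {29,43}
17 → fault, evict 29, frames {43,17}
43 → hit
29 → fault, evict 43, frames {17,29}
17 → hit
43 → fault, evict 17, frames {29,43}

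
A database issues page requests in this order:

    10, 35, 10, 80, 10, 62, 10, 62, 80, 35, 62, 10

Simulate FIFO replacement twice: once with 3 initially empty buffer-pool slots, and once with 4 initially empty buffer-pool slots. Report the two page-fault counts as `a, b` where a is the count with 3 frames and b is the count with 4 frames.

3 frames: F F . F . F F . . F . . → 6 faults.
4 frames: F F . F . F . . . . . . → 4 faults.
4 < 6: adding a frame reduced faults, as is typical.

6, 4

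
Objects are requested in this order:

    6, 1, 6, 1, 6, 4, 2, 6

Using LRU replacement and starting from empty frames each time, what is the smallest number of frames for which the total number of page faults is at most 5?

f=1: 8 faults
f=2: 5 faults
f=3: 4 faults
f=4: 4 faults
Smallest f with faults ≤ 5 is 2.

2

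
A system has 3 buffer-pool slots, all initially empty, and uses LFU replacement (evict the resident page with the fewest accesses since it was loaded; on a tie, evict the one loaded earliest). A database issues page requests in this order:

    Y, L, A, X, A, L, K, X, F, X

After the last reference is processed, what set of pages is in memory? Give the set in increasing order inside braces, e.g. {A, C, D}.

{A, L, X}

Y -> miss, frames {Y}
L -> miss, frames {Y,L}
A -> miss, frames {Y,L,A}
X -> miss, evict Y, frames {L,A,X}
A -> hit
L -> hit
K -> miss, evict X, frames {L,A,K}
X -> miss, evict K, frames {L,A,X}
F -> miss, evict X, frames {L,A,F}
X -> miss, evict F, frames {L,A,X}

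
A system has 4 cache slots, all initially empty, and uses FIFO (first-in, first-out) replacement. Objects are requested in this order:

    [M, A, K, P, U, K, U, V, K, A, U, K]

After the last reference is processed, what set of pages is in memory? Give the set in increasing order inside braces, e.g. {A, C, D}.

M -> miss, frames [M]
A -> miss, frames [M, A]
K -> miss, frames [M, A, K]
P -> miss, frames [M, A, K, P]
U -> miss, evict M, frames [A, K, P, U]
K -> hit
U -> hit
V -> miss, evict A, frames [K, P, U, V]
K -> hit
A -> miss, evict K, frames [P, U, V, A]
U -> hit
K -> miss, evict P, frames [U, V, A, K]

{A, K, U, V}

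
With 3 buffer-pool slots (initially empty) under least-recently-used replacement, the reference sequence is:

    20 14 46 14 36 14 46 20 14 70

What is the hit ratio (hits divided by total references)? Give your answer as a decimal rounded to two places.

0.40

20 -> miss, frames (20)
14 -> miss, frames (20 14)
46 -> miss, frames (20 14 46)
14 -> hit
36 -> miss, evict 20, frames (46 14 36)
14 -> hit
46 -> hit
20 -> miss, evict 36, frames (14 46 20)
14 -> hit
70 -> miss, evict 46, frames (20 14 70)
Hits: 4 of 10 references → 4/10 = 0.4000.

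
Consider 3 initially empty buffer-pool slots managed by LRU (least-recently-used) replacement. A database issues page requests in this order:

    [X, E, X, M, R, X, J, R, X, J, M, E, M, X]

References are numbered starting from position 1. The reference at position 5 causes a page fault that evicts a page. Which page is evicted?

pos 1: X: fault, frames [X]
pos 2: E: fault, frames [X, E]
pos 3: X: hit
pos 4: M: fault, frames [E, X, M]
pos 5: R: fault, evict E, frames [X, M, R]
At position 5, page E is evicted.

E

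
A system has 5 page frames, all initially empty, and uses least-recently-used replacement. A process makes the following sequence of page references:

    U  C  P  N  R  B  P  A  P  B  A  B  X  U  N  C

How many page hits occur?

5

U: miss, frames (U)
C: miss, frames (U C)
P: miss, frames (U C P)
N: miss, frames (U C P N)
R: miss, frames (U C P N R)
B: miss, evict U, frames (C P N R B)
P: hit
A: miss, evict C, frames (N R B P A)
P: hit
B: hit
A: hit
B: hit
X: miss, evict N, frames (R P A B X)
U: miss, evict R, frames (P A B X U)
N: miss, evict P, frames (A B X U N)
C: miss, evict A, frames (B X U N C)
Hits: 5.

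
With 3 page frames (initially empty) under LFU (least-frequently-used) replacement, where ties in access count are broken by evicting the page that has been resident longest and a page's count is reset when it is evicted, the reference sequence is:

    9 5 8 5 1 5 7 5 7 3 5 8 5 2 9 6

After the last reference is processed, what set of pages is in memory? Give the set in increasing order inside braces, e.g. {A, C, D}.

{5, 6, 7}

9: miss, frames (9)
5: miss, frames (9 5)
8: miss, frames (9 5 8)
5: hit
1: miss, evict 9, frames (5 8 1)
5: hit
7: miss, evict 8, frames (5 1 7)
5: hit
7: hit
3: miss, evict 1, frames (5 7 3)
5: hit
8: miss, evict 3, frames (5 7 8)
5: hit
2: miss, evict 8, frames (5 7 2)
9: miss, evict 2, frames (5 7 9)
6: miss, evict 9, frames (5 7 6)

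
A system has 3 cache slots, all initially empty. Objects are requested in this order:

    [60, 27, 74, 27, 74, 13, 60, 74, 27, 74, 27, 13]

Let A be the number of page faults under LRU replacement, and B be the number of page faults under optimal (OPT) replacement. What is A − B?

Under LRU: F F F . . F F . F . . F → 7 faults.
Under OPT: F F F . . F . . F . . . → 5 faults.
A − B = 7 − 5 = 2.

2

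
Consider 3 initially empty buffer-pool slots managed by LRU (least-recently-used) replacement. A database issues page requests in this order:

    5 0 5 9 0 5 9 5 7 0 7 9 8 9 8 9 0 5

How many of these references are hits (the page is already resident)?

5: fault, frames (5)
0: fault, frames (5 0)
5: hit
9: fault, frames (0 5 9)
0: hit
5: hit
9: hit
5: hit
7: fault, evict 0, frames (9 5 7)
0: fault, evict 9, frames (5 7 0)
7: hit
9: fault, evict 5, frames (0 7 9)
8: fault, evict 0, frames (7 9 8)
9: hit
8: hit
9: hit
0: fault, evict 7, frames (8 9 0)
5: fault, evict 8, frames (9 0 5)
Hits: 9.

9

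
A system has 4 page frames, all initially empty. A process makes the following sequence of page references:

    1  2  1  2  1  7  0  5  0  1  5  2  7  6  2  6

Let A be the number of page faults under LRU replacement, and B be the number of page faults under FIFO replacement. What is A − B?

-1

Under LRU: F F . . . F F F . . . F F F . . → 8 faults.
Under FIFO: F F . . . F F F . F . F F F . . → 9 faults.
A − B = 8 − 9 = -1.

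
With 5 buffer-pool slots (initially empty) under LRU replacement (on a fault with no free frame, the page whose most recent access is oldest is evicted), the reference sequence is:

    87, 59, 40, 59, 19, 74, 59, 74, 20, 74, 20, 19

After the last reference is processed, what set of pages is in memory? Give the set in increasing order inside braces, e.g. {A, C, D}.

87: fault, frames {87}
59: fault, frames {87,59}
40: fault, frames {87,59,40}
59: hit
19: fault, frames {87,40,59,19}
74: fault, frames {87,40,59,19,74}
59: hit
74: hit
20: fault, evict 87, frames {40,19,59,74,20}
74: hit
20: hit
19: hit

{19, 20, 40, 59, 74}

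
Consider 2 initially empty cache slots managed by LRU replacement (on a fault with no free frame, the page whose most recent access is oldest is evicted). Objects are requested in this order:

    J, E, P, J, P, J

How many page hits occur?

J → fault, frames (J)
E → fault, frames (J E)
P → fault, evict J, frames (E P)
J → fault, evict E, frames (P J)
P → hit
J → hit
Hits: 2.

2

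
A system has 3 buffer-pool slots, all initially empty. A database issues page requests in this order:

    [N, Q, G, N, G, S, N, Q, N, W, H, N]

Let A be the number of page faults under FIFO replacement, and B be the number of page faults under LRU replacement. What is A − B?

2

Under FIFO: F F F . . F F F . F F F → 9 faults.
Under LRU: F F F . . F . F . F F . → 7 faults.
A − B = 9 − 7 = 2.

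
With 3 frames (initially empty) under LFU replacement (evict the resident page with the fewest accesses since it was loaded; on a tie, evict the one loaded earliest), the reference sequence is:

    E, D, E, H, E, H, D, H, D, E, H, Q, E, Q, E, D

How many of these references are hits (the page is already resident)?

E -> miss, frames [E]
D -> miss, frames [E, D]
E -> hit
H -> miss, frames [E, D, H]
E -> hit
H -> hit
D -> hit
H -> hit
D -> hit
E -> hit
H -> hit
Q -> miss, evict D, frames [E, H, Q]
E -> hit
Q -> hit
E -> hit
D -> miss, evict Q, frames [E, H, D]
Hits: 11.

11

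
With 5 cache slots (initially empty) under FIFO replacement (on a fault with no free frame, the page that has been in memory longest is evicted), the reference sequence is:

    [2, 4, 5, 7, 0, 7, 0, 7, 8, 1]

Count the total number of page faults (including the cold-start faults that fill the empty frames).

2: fault, frames [2]
4: fault, frames [2, 4]
5: fault, frames [2, 4, 5]
7: fault, frames [2, 4, 5, 7]
0: fault, frames [2, 4, 5, 7, 0]
7: hit
0: hit
7: hit
8: fault, evict 2, frames [4, 5, 7, 0, 8]
1: fault, evict 4, frames [5, 7, 0, 8, 1]
Page faults: 7.

7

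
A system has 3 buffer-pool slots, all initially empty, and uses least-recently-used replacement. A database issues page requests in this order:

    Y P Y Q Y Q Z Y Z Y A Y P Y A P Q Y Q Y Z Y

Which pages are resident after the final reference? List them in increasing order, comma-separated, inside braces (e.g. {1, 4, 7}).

{Q, Y, Z}

Y -> miss, frames (Y)
P -> miss, frames (Y P)
Y -> hit
Q -> miss, frames (P Y Q)
Y -> hit
Q -> hit
Z -> miss, evict P, frames (Y Q Z)
Y -> hit
Z -> hit
Y -> hit
A -> miss, evict Q, frames (Z Y A)
Y -> hit
P -> miss, evict Z, frames (A Y P)
Y -> hit
A -> hit
P -> hit
Q -> miss, evict Y, frames (A P Q)
Y -> miss, evict A, frames (P Q Y)
Q -> hit
Y -> hit
Z -> miss, evict P, frames (Q Y Z)
Y -> hit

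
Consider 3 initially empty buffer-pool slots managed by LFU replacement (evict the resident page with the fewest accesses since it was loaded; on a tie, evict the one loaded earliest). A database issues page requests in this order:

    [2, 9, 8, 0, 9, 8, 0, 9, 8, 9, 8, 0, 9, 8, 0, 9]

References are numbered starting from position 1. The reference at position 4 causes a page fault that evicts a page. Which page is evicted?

2

pos 1: 2: fault, frames [2]
pos 2: 9: fault, frames [2, 9]
pos 3: 8: fault, frames [2, 9, 8]
pos 4: 0: fault, evict 2, frames [9, 8, 0]
At position 4, page 2 is evicted.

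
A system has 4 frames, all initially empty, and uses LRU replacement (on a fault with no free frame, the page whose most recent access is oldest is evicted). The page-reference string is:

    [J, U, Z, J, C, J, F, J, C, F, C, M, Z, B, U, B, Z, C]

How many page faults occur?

10

J: miss, frames {J}
U: miss, frames {J,U}
Z: miss, frames {J,U,Z}
J: hit
C: miss, frames {U,Z,J,C}
J: hit
F: miss, evict U, frames {Z,C,J,F}
J: hit
C: hit
F: hit
C: hit
M: miss, evict Z, frames {J,F,C,M}
Z: miss, evict J, frames {F,C,M,Z}
B: miss, evict F, frames {C,M,Z,B}
U: miss, evict C, frames {M,Z,B,U}
B: hit
Z: hit
C: miss, evict M, frames {U,B,Z,C}
Page faults: 10.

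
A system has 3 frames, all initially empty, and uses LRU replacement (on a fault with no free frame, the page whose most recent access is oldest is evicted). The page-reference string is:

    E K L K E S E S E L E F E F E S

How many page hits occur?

E -> fault, frames [E]
K -> fault, frames [E, K]
L -> fault, frames [E, K, L]
K -> hit
E -> hit
S -> fault, evict L, frames [K, E, S]
E -> hit
S -> hit
E -> hit
L -> fault, evict K, frames [S, E, L]
E -> hit
F -> fault, evict S, frames [L, E, F]
E -> hit
F -> hit
E -> hit
S -> fault, evict L, frames [F, E, S]
Hits: 9.

9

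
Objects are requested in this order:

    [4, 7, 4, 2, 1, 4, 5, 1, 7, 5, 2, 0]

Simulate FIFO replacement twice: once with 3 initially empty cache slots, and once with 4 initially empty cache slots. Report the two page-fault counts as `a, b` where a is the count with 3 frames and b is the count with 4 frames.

9, 6

3 frames: F F . F F F F . F . F F → 9 faults.
4 frames: F F . F F . F . . . . F → 6 faults.
6 < 9: adding a frame reduced faults, as is typical.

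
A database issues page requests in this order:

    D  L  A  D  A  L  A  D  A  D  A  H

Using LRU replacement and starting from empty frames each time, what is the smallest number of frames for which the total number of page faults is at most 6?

f=1: 12 faults
f=2: 7 faults
f=3: 4 faults
f=4: 4 faults
Smallest f with faults ≤ 6 is 3.

3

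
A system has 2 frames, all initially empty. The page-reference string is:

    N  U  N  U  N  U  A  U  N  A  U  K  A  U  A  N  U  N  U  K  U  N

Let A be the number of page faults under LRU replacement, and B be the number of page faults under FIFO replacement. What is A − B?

1

Under LRU: F F . . . . F . F F F F F F . F F . . F . F → 13 faults.
Under FIFO: F F . . . . F . F . F F F F . F . . . F F F → 12 faults.
A − B = 13 − 12 = 1.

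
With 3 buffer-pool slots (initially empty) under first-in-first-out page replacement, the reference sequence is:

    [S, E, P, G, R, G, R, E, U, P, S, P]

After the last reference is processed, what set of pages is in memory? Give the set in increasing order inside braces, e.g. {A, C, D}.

S → fault, frames [S]
E → fault, frames [S, E]
P → fault, frames [S, E, P]
G → fault, evict S, frames [E, P, G]
R → fault, evict E, frames [P, G, R]
G → hit
R → hit
E → fault, evict P, frames [G, R, E]
U → fault, evict G, frames [R, E, U]
P → fault, evict R, frames [E, U, P]
S → fault, evict E, frames [U, P, S]
P → hit

{P, S, U}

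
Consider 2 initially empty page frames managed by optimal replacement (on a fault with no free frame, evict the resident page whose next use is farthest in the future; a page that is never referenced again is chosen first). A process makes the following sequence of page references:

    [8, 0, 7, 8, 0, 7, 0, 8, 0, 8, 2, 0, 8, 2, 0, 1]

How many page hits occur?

7

8 -> fault, frames [8]
0 -> fault, frames [8, 0]
7 -> fault, evict 0, frames [8, 7]
8 -> hit
0 -> fault, evict 8, frames [7, 0]
7 -> hit
0 -> hit
8 -> fault, evict 7, frames [0, 8]
0 -> hit
8 -> hit
2 -> fault, evict 8, frames [0, 2]
0 -> hit
8 -> fault, evict 0, frames [2, 8]
2 -> hit
0 -> fault, evict 8, frames [2, 0]
1 -> fault, evict 0, frames [2, 1]
Hits: 7.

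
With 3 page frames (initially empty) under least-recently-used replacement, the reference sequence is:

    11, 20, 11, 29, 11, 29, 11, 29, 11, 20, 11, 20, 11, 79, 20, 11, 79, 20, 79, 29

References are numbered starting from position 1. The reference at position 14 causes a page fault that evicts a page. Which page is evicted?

29

pos 1: 11 → fault, frames {11}
pos 2: 20 → fault, frames {11,20}
pos 3: 11 → hit
pos 4: 29 → fault, frames {20,11,29}
pos 5: 11 → hit
pos 6: 29 → hit
pos 7: 11 → hit
pos 8: 29 → hit
pos 9: 11 → hit
pos 10: 20 → hit
pos 11: 11 → hit
pos 12: 20 → hit
pos 13: 11 → hit
pos 14: 79 → fault, evict 29, frames {20,11,79}
At position 14, page 29 is evicted.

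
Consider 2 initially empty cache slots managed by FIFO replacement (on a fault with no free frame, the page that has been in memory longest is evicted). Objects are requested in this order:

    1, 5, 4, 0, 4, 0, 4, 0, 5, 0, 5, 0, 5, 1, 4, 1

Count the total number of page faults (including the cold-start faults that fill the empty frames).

7

1 -> fault, frames [1]
5 -> fault, frames [1, 5]
4 -> fault, evict 1, frames [5, 4]
0 -> fault, evict 5, frames [4, 0]
4 -> hit
0 -> hit
4 -> hit
0 -> hit
5 -> fault, evict 4, frames [0, 5]
0 -> hit
5 -> hit
0 -> hit
5 -> hit
1 -> fault, evict 0, frames [5, 1]
4 -> fault, evict 5, frames [1, 4]
1 -> hit
Page faults: 7.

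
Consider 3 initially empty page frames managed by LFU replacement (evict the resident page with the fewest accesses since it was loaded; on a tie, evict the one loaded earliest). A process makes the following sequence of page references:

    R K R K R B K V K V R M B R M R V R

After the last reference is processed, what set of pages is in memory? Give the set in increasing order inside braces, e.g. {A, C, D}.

R -> fault, frames {R}
K -> fault, frames {R,K}
R -> hit
K -> hit
R -> hit
B -> fault, frames {R,K,B}
K -> hit
V -> fault, evict B, frames {R,K,V}
K -> hit
V -> hit
R -> hit
M -> fault, evict V, frames {R,K,M}
B -> fault, evict M, frames {R,K,B}
R -> hit
M -> fault, evict B, frames {R,K,M}
R -> hit
V -> fault, evict M, frames {R,K,V}
R -> hit

{K, R, V}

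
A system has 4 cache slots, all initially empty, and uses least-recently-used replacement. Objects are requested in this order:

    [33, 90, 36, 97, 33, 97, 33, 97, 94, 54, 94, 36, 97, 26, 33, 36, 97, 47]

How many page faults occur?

10

33: miss, frames (33)
90: miss, frames (33 90)
36: miss, frames (33 90 36)
97: miss, frames (33 90 36 97)
33: hit
97: hit
33: hit
97: hit
94: miss, evict 90, frames (36 33 97 94)
54: miss, evict 36, frames (33 97 94 54)
94: hit
36: miss, evict 33, frames (97 54 94 36)
97: hit
26: miss, evict 54, frames (94 36 97 26)
33: miss, evict 94, frames (36 97 26 33)
36: hit
97: hit
47: miss, evict 26, frames (33 36 97 47)
Page faults: 10.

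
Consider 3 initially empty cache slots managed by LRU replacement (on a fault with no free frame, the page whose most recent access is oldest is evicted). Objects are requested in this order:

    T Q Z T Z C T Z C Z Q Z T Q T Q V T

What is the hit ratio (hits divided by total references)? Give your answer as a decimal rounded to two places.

0.61

T → miss, frames {T}
Q → miss, frames {T,Q}
Z → miss, frames {T,Q,Z}
T → hit
Z → hit
C → miss, evict Q, frames {T,Z,C}
T → hit
Z → hit
C → hit
Z → hit
Q → miss, evict T, frames {C,Z,Q}
Z → hit
T → miss, evict C, frames {Q,Z,T}
Q → hit
T → hit
Q → hit
V → miss, evict Z, frames {T,Q,V}
T → hit
Hits: 11 of 18 references → 11/18 = 0.6111.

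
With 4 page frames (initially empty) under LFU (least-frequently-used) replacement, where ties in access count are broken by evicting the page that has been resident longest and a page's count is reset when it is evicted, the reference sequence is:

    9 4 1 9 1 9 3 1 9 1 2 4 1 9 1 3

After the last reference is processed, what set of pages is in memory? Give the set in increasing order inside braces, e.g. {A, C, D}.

9 → fault, frames (9)
4 → fault, frames (9 4)
1 → fault, frames (9 4 1)
9 → hit
1 → hit
9 → hit
3 → fault, frames (9 4 1 3)
1 → hit
9 → hit
1 → hit
2 → fault, evict 4, frames (9 1 3 2)
4 → fault, evict 3, frames (9 1 2 4)
1 → hit
9 → hit
1 → hit
3 → fault, evict 2, frames (9 1 4 3)

{1, 3, 4, 9}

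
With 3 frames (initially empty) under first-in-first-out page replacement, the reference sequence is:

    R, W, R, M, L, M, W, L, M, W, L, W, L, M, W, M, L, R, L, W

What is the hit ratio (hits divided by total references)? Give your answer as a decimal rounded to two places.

R: fault, frames {R}
W: fault, frames {R,W}
R: hit
M: fault, frames {R,W,M}
L: fault, evict R, frames {W,M,L}
M: hit
W: hit
L: hit
M: hit
W: hit
L: hit
W: hit
L: hit
M: hit
W: hit
M: hit
L: hit
R: fault, evict W, frames {M,L,R}
L: hit
W: fault, evict M, frames {L,R,W}
Hits: 14 of 20 references → 14/20 = 0.7000.

0.70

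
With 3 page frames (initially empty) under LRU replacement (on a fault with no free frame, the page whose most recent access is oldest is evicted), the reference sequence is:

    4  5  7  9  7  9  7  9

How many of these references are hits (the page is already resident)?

4 → fault, frames {4}
5 → fault, frames {4,5}
7 → fault, frames {4,5,7}
9 → fault, evict 4, frames {5,7,9}
7 → hit
9 → hit
7 → hit
9 → hit
Hits: 4.

4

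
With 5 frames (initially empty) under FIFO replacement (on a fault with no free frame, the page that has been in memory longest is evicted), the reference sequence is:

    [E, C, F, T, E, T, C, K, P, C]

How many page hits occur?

E -> miss, frames [E]
C -> miss, frames [E, C]
F -> miss, frames [E, C, F]
T -> miss, frames [E, C, F, T]
E -> hit
T -> hit
C -> hit
K -> miss, frames [E, C, F, T, K]
P -> miss, evict E, frames [C, F, T, K, P]
C -> hit
Hits: 4.

4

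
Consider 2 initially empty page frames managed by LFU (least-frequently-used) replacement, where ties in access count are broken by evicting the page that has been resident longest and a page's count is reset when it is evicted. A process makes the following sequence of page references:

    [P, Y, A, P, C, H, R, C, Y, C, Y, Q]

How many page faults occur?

10

P: miss, frames (P)
Y: miss, frames (P Y)
A: miss, evict P, frames (Y A)
P: miss, evict Y, frames (A P)
C: miss, evict A, frames (P C)
H: miss, evict P, frames (C H)
R: miss, evict C, frames (H R)
C: miss, evict H, frames (R C)
Y: miss, evict R, frames (C Y)
C: hit
Y: hit
Q: miss, evict C, frames (Y Q)
Page faults: 10.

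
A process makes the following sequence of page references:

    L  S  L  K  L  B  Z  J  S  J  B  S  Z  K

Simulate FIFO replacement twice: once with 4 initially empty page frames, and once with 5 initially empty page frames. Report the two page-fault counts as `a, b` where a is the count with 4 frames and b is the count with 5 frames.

8, 6

4 frames: F F . F . F F F F . . . . F → 8 faults.
5 frames: F F . F . F F F . . . . . . → 6 faults.
6 < 8: adding a frame reduced faults, as is typical.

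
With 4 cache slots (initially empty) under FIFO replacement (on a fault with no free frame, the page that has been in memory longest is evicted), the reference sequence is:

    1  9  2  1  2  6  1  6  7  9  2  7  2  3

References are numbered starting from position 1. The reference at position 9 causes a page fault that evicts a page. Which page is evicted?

pos 1: 1: fault, frames [1]
pos 2: 9: fault, frames [1, 9]
pos 3: 2: fault, frames [1, 9, 2]
pos 4: 1: hit
pos 5: 2: hit
pos 6: 6: fault, frames [1, 9, 2, 6]
pos 7: 1: hit
pos 8: 6: hit
pos 9: 7: fault, evict 1, frames [9, 2, 6, 7]
At position 9, page 1 is evicted.

1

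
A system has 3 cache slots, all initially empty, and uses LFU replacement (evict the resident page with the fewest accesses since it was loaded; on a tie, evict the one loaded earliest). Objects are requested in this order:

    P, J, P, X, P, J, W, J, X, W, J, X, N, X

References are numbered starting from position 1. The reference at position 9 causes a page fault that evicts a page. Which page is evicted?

pos 1: P -> fault, frames (P)
pos 2: J -> fault, frames (P J)
pos 3: P -> hit
pos 4: X -> fault, frames (P J X)
pos 5: P -> hit
pos 6: J -> hit
pos 7: W -> fault, evict X, frames (P J W)
pos 8: J -> hit
pos 9: X -> fault, evict W, frames (P J X)
At position 9, page W is evicted.

W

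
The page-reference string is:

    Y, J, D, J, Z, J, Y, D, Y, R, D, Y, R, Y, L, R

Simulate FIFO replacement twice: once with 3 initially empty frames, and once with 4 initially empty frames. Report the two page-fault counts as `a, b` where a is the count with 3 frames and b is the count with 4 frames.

8, 7

3 frames: F F F . F . F . . F F . . . F . → 8 faults.
4 frames: F F F . F . . . . F . F . . F . → 7 faults.
7 < 8: adding a frame reduced faults, as is typical.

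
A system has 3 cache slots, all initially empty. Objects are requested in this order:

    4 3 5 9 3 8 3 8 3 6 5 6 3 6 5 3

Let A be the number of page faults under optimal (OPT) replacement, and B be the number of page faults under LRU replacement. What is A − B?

Under OPT: F F F F . F . . . F . . . . . . → 6 faults.
Under LRU: F F F F . F . . . F F . . . . . → 7 faults.
A − B = 6 − 7 = -1.

-1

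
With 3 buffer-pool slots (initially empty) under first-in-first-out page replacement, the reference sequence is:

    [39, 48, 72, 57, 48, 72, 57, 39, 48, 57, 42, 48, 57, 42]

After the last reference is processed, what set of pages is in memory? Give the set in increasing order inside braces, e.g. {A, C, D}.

{42, 48, 57}

39 → miss, frames {39}
48 → miss, frames {39,48}
72 → miss, frames {39,48,72}
57 → miss, evict 39, frames {48,72,57}
48 → hit
72 → hit
57 → hit
39 → miss, evict 48, frames {72,57,39}
48 → miss, evict 72, frames {57,39,48}
57 → hit
42 → miss, evict 57, frames {39,48,42}
48 → hit
57 → miss, evict 39, frames {48,42,57}
42 → hit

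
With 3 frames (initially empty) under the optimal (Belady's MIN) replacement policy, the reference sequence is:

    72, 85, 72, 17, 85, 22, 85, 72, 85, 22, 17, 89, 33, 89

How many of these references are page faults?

72 → miss, frames [72]
85 → miss, frames [72, 85]
72 → hit
17 → miss, frames [72, 85, 17]
85 → hit
22 → miss, evict 17, frames [72, 85, 22]
85 → hit
72 → hit
85 → hit
22 → hit
17 → miss, evict 22, frames [72, 85, 17]
89 → miss, evict 17, frames [72, 85, 89]
33 → miss, evict 85, frames [72, 89, 33]
89 → hit
Page faults: 7.

7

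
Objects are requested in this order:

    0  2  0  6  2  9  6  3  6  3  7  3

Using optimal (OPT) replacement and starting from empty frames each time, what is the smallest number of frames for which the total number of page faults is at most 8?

f=1: 12 faults
f=2: 6 faults
f=3: 6 faults
f=4: 6 faults
f=5: 6 faults
f=6: 6 faults
Smallest f with faults ≤ 8 is 2.

2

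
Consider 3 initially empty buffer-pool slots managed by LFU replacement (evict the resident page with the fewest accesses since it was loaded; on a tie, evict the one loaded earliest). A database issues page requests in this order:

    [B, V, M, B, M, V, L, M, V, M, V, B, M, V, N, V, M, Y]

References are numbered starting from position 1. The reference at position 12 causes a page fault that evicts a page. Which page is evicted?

pos 1: B -> miss, frames {B}
pos 2: V -> miss, frames {B,V}
pos 3: M -> miss, frames {B,V,M}
pos 4: B -> hit
pos 5: M -> hit
pos 6: V -> hit
pos 7: L -> miss, evict B, frames {V,M,L}
pos 8: M -> hit
pos 9: V -> hit
pos 10: M -> hit
pos 11: V -> hit
pos 12: B -> miss, evict L, frames {V,M,B}
At position 12, page L is evicted.

L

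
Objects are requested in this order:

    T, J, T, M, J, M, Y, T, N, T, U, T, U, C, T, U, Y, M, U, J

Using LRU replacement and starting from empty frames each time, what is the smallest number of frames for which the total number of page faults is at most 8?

f=1: 20 faults
f=2: 15 faults
f=3: 11 faults
f=4: 10 faults
f=5: 9 faults
f=6: 8 faults
f=7: 7 faults
Smallest f with faults ≤ 8 is 6.

6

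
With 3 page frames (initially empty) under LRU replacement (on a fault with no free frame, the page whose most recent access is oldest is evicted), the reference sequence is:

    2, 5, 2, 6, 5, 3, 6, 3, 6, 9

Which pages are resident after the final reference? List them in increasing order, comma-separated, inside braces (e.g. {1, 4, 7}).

2: fault, frames [2]
5: fault, frames [2, 5]
2: hit
6: fault, frames [5, 2, 6]
5: hit
3: fault, evict 2, frames [6, 5, 3]
6: hit
3: hit
6: hit
9: fault, evict 5, frames [3, 6, 9]

{3, 6, 9}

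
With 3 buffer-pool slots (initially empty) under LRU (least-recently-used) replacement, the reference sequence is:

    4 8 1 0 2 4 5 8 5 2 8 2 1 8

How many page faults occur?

4 → miss, frames (4)
8 → miss, frames (4 8)
1 → miss, frames (4 8 1)
0 → miss, evict 4, frames (8 1 0)
2 → miss, evict 8, frames (1 0 2)
4 → miss, evict 1, frames (0 2 4)
5 → miss, evict 0, frames (2 4 5)
8 → miss, evict 2, frames (4 5 8)
5 → hit
2 → miss, evict 4, frames (8 5 2)
8 → hit
2 → hit
1 → miss, evict 5, frames (8 2 1)
8 → hit
Page faults: 10.

10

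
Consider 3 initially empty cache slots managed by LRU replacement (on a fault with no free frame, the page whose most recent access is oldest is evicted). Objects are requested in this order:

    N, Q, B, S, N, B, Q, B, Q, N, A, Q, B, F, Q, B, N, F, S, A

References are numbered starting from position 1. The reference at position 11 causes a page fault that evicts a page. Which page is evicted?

pos 1: N -> fault, frames (N)
pos 2: Q -> fault, frames (N Q)
pos 3: B -> fault, frames (N Q B)
pos 4: S -> fault, evict N, frames (Q B S)
pos 5: N -> fault, evict Q, frames (B S N)
pos 6: B -> hit
pos 7: Q -> fault, evict S, frames (N B Q)
pos 8: B -> hit
pos 9: Q -> hit
pos 10: N -> hit
pos 11: A -> fault, evict B, frames (Q N A)
At position 11, page B is evicted.

B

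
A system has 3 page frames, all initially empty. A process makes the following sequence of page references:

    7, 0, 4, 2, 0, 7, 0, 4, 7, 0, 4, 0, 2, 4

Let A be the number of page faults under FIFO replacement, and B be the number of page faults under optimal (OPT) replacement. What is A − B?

2

Under FIFO: F F F F . F F F . . . . F . → 8 faults.
Under OPT: F F F F . . . F . . . . F . → 6 faults.
A − B = 8 − 6 = 2.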